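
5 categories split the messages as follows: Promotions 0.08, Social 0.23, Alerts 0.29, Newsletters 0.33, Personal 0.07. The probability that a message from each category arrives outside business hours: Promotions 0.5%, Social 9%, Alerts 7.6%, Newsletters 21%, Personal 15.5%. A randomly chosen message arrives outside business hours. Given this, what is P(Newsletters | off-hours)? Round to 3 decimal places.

Unnormalized posteriors (prior × likelihood):
  Promotions: 0.08 × 0.005 = 0.0004
  Social: 0.23 × 0.09 = 0.0207
  Alerts: 0.29 × 0.076 = 0.02204
  Newsletters: 0.33 × 0.21 = 0.0693
  Personal: 0.07 × 0.155 = 0.01085
Normalizing constant = 0.12329.
P(Newsletters | evidence) = 0.0693 / 0.12329 ≈ 0.562.

0.562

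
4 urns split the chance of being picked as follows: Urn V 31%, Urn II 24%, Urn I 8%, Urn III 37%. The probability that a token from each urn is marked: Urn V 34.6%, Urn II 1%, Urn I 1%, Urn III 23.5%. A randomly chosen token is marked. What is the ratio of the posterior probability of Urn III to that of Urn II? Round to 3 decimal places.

Unnormalized posteriors (prior × likelihood):
  Urn V: 0.31 × 0.346 = 0.10726
  Urn II: 0.24 × 0.01 = 0.0024
  Urn I: 0.08 × 0.01 = 0.0008
  Urn III: 0.37 × 0.235 = 0.08695
Sum = 0.19741.
The ratio is 0.08695 / 0.0024 (the normalizer cancels) = 36.229.

36.229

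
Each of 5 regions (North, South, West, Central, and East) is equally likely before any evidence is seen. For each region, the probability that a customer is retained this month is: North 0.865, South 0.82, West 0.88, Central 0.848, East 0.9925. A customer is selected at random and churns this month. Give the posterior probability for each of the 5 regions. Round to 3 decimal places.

Taking complements, P(churn | each) = North 0.135, South 0.18, West 0.12, Central 0.152, East 0.0075.
Since the prior is uniform, the posterior is proportional to the likelihood:
  North: 0.135
  South: 0.18
  West: 0.12
  Central: 0.152
  East: 0.0075
Total = 0.5945.
P(North | churn) = 0.135/0.5945 ≈ 0.227
P(South | churn) = 0.18/0.5945 ≈ 0.303
P(West | churn) = 0.12/0.5945 ≈ 0.202
P(Central | churn) = 0.152/0.5945 ≈ 0.256
P(East | churn) = 0.0075/0.5945 ≈ 0.013

North 0.227, South 0.303, West 0.202, Central 0.256, East 0.013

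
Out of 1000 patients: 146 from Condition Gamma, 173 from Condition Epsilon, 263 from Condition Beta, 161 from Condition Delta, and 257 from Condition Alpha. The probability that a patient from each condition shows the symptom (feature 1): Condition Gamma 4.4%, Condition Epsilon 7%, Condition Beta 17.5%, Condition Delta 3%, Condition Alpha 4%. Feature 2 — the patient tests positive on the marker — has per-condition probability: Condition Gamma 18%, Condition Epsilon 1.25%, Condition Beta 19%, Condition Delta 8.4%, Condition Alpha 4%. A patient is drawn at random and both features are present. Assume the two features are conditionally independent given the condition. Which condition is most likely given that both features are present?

Condition Beta

Prior × likelihood for each hypothesis:
  Condition Gamma: 0.146 × 0.044 × 0.18 = 0.00115632
  Condition Epsilon: 0.173 × 0.07 × 0.0125 = 0.000151375
  Condition Beta: 0.263 × 0.175 × 0.19 = 0.00874475
  Condition Delta: 0.161 × 0.03 × 0.084 = 0.00040572
  Condition Alpha: 0.257 × 0.04 × 0.04 = 0.0004112
Sum = 0.010869365.
Largest term belongs to Condition Beta, so Condition Beta is most probable.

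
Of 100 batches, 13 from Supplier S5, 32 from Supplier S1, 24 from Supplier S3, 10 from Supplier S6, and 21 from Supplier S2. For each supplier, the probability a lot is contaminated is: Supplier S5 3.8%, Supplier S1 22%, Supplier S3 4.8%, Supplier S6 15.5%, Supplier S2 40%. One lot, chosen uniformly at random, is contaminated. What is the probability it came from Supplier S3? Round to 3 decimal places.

Prior × likelihood for each hypothesis:
  Supplier S5: 0.13 × 0.038 = 0.00494
  Supplier S1: 0.32 × 0.22 = 0.0704
  Supplier S3: 0.24 × 0.048 = 0.01152
  Supplier S6: 0.1 × 0.155 = 0.0155
  Supplier S2: 0.21 × 0.4 = 0.084
Total = 0.18636.
P(Supplier S3 | evidence) = 0.01152 / 0.18636 ≈ 0.062.

0.062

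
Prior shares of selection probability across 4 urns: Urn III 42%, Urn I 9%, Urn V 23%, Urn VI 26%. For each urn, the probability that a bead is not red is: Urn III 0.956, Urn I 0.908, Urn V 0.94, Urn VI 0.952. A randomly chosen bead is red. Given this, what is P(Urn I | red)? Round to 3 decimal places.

0.156

Taking complements, P(red | each) = Urn III 0.044, Urn I 0.092, Urn V 0.06, Urn VI 0.048.
Unnormalized posteriors (prior × likelihood):
  Urn III: 0.42 × 0.044 = 0.01848
  Urn I: 0.09 × 0.092 = 0.00828
  Urn V: 0.23 × 0.06 = 0.0138
  Urn VI: 0.26 × 0.048 = 0.01248
Normalizing constant = 0.05304.
P(Urn I | evidence) = 0.00828 / 0.05304 ≈ 0.156.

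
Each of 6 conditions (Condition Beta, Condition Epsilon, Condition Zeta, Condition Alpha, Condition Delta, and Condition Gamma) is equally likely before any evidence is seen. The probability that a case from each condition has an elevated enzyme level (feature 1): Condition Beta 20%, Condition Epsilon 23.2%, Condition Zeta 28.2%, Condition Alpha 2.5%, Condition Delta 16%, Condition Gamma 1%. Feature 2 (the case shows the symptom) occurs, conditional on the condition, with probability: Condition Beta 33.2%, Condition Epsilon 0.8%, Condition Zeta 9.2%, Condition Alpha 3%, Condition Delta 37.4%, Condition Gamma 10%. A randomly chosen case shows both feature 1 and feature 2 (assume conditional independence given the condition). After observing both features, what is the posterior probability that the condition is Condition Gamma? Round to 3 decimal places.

Since the prior is uniform, the posterior is proportional to the likelihood:
  Condition Beta: 0.2 × 0.332 = 0.0664
  Condition Epsilon: 0.232 × 0.008 = 0.001856
  Condition Zeta: 0.282 × 0.092 = 0.025944
  Condition Alpha: 0.025 × 0.03 = 0.00075
  Condition Delta: 0.16 × 0.374 = 0.05984
  Condition Gamma: 0.01 × 0.1 = 0.001
Sum = 0.15579.
P(Condition Gamma | evidence) = 0.001 / 0.15579 ≈ 0.006.

0.006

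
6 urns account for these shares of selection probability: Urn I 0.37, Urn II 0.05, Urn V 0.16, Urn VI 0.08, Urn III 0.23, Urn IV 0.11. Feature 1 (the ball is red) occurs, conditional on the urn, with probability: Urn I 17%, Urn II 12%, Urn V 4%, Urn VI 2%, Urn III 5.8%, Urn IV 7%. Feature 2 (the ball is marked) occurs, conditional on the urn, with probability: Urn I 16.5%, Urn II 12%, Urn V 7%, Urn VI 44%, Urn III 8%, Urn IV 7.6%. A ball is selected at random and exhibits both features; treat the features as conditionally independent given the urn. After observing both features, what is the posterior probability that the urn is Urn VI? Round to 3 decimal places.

Unnormalized posteriors (prior × likelihood):
  Urn I: 0.37 × 0.17 × 0.165 = 0.0103785
  Urn II: 0.05 × 0.12 × 0.12 = 0.00072
  Urn V: 0.16 × 0.04 × 0.07 = 0.000448
  Urn VI: 0.08 × 0.02 × 0.44 = 0.000704
  Urn III: 0.23 × 0.058 × 0.08 = 0.0010672
  Urn IV: 0.11 × 0.07 × 0.076 = 0.0005852
Total = 0.0139029.
P(Urn VI | evidence) = 0.000704 / 0.0139029 ≈ 0.051.

0.051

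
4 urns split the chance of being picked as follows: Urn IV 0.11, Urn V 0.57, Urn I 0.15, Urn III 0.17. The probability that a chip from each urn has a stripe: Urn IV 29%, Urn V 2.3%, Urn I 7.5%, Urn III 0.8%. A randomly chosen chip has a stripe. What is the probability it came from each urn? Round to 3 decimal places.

Compute prior × likelihood for every hypothesis:
  Urn IV: 0.11 × 0.29 = 0.0319
  Urn V: 0.57 × 0.023 = 0.01311
  Urn I: 0.15 × 0.075 = 0.01125
  Urn III: 0.17 × 0.008 = 0.00136
Normalizing constant = 0.05762.
P(Urn IV | striped) = 0.0319/0.05762 ≈ 0.554
P(Urn V | striped) = 0.01311/0.05762 ≈ 0.228
P(Urn I | striped) = 0.01125/0.05762 ≈ 0.195
P(Urn III | striped) = 0.00136/0.05762 ≈ 0.024

Urn IV 0.554, Urn V 0.228, Urn I 0.195, Urn III 0.024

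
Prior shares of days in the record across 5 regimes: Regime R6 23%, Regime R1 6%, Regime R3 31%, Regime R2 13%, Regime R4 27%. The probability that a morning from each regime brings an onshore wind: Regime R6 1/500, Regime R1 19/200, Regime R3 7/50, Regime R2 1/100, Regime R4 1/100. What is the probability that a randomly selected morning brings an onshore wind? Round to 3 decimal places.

0.054

Compute prior × likelihood for every hypothesis:
  Regime R6: 0.23 × 0.002 = 0.00046
  Regime R1: 0.06 × 0.095 = 0.0057
  Regime R3: 0.31 × 0.14 = 0.0434
  Regime R2: 0.13 × 0.01 = 0.0013
  Regime R4: 0.27 × 0.01 = 0.0027
P(onshore) = 0.00046 + 0.0057 + 0.0434 + 0.0013 + 0.0027 = 0.05356 → 0.054.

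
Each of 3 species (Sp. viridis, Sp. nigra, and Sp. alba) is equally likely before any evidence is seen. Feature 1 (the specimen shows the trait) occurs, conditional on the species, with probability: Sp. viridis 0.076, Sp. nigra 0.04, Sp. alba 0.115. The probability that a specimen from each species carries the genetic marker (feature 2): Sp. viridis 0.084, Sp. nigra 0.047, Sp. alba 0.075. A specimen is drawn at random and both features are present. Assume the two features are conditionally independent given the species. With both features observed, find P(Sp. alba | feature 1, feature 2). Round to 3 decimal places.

0.511

With a uniform prior (1/3 each), posterior ∝ likelihood:
  Sp. viridis: 0.076 × 0.084 = 0.006384
  Sp. nigra: 0.04 × 0.047 = 0.00188
  Sp. alba: 0.115 × 0.075 = 0.008625
Total = 0.016889.
P(Sp. alba | evidence) = 0.008625 / 0.016889 ≈ 0.511.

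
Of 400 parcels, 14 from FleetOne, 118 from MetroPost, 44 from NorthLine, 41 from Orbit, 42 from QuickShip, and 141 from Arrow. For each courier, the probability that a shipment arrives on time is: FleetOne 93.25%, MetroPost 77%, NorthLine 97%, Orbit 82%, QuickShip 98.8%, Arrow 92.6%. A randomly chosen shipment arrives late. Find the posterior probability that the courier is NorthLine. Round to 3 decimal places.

Taking complements, P(late | each) = FleetOne 0.0675, MetroPost 0.23, NorthLine 0.03, Orbit 0.18, QuickShip 0.012, Arrow 0.074.
By Bayes' rule, posterior ∝ prior × likelihood:
  FleetOne: 0.035 × 0.0675 = 0.0023625
  MetroPost: 0.295 × 0.23 = 0.06785
  NorthLine: 0.11 × 0.03 = 0.0033
  Orbit: 0.1025 × 0.18 = 0.01845
  QuickShip: 0.105 × 0.012 = 0.00126
  Arrow: 0.3525 × 0.074 = 0.026085
Normalizing constant = 0.1193075.
P(NorthLine | evidence) = 0.0033 / 0.1193075 ≈ 0.028.

0.028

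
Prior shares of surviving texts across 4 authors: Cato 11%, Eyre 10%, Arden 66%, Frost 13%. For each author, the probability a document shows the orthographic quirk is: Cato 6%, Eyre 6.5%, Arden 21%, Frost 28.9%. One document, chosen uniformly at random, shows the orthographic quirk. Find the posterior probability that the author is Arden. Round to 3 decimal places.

0.732

By Bayes' rule, posterior ∝ prior × likelihood:
  Cato: 0.11 × 0.06 = 0.0066
  Eyre: 0.1 × 0.065 = 0.0065
  Arden: 0.66 × 0.21 = 0.1386
  Frost: 0.13 × 0.289 = 0.03757
Total = 0.18927.
P(Arden | evidence) = 0.1386 / 0.18927 ≈ 0.732.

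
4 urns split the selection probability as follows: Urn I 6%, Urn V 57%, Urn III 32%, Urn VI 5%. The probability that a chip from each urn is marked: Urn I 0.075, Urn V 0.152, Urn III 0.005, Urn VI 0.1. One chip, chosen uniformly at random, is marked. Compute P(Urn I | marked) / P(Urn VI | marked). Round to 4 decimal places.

0.9000

By Bayes' rule, posterior ∝ prior × likelihood:
  Urn I: 0.06 × 0.075 = 0.0045
  Urn V: 0.57 × 0.152 = 0.08664
  Urn III: 0.32 × 0.005 = 0.0016
  Urn VI: 0.05 × 0.1 = 0.005
Total = 0.09774.
The ratio is 0.0045 / 0.005 (the normalizer cancels) = 0.9000.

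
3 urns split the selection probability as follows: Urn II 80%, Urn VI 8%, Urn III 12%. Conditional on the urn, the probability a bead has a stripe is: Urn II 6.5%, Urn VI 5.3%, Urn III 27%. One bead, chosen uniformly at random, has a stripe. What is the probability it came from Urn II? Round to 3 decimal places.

0.587

Prior × likelihood for each hypothesis:
  Urn II: 0.8 × 0.065 = 0.052
  Urn VI: 0.08 × 0.053 = 0.00424
  Urn III: 0.12 × 0.27 = 0.0324
Total = 0.08864.
P(Urn II | evidence) = 0.052 / 0.08864 ≈ 0.587.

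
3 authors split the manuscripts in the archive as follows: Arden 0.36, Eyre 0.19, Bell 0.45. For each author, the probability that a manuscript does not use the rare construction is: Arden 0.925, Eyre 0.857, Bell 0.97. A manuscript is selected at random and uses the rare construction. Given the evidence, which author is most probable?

Eyre

Taking complements, P(rare-form | each) = Arden 0.075, Eyre 0.143, Bell 0.03.
By Bayes' rule, posterior ∝ prior × likelihood:
  Arden: 0.36 × 0.075 = 0.027
  Eyre: 0.19 × 0.143 = 0.02717
  Bell: 0.45 × 0.03 = 0.0135
Normalizing constant = 0.06767.
Largest term belongs to Eyre, so Eyre is most probable.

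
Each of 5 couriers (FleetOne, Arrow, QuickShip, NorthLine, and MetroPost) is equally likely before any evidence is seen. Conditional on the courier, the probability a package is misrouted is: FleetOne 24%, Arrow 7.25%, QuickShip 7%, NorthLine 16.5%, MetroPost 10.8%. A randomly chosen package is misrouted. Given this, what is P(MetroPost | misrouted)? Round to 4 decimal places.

With a uniform prior (1/5 each), posterior ∝ likelihood:
  FleetOne: 0.24
  Arrow: 0.0725
  QuickShip: 0.07
  NorthLine: 0.165
  MetroPost: 0.108
Total = 0.6555.
P(MetroPost | evidence) = 0.108 / 0.6555 ≈ 0.1648.

0.1648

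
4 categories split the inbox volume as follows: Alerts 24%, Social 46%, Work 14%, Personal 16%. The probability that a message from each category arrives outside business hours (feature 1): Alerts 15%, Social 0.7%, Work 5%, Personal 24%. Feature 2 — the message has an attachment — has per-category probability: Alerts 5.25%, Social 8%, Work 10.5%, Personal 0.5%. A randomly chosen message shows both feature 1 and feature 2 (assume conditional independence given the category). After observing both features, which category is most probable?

By Bayes' rule, posterior ∝ prior × likelihood:
  Alerts: 0.24 × 0.15 × 0.0525 = 0.00189
  Social: 0.46 × 0.007 × 0.08 = 0.0002576
  Work: 0.14 × 0.05 × 0.105 = 0.000735
  Personal: 0.16 × 0.24 × 0.005 = 0.000192
Normalizing constant = 0.0030746.
Largest term belongs to Alerts, so Alerts is most probable.

Alerts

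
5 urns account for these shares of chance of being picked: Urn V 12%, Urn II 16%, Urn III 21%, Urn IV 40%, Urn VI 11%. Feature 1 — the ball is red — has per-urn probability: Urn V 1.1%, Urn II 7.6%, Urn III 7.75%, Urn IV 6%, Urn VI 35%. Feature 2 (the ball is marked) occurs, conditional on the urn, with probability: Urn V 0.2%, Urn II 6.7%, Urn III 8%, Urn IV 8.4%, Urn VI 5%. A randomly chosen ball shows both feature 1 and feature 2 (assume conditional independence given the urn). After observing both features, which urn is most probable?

Urn IV

Prior × likelihood for each hypothesis:
  Urn V: 0.12 × 0.011 × 0.002 = 0.00000264
  Urn II: 0.16 × 0.076 × 0.067 = 0.00081472
  Urn III: 0.21 × 0.0775 × 0.08 = 0.001302
  Urn IV: 0.4 × 0.06 × 0.084 = 0.002016
  Urn VI: 0.11 × 0.35 × 0.05 = 0.001925
Normalizing constant = 0.00606036.
Largest term belongs to Urn IV, so Urn IV is most probable.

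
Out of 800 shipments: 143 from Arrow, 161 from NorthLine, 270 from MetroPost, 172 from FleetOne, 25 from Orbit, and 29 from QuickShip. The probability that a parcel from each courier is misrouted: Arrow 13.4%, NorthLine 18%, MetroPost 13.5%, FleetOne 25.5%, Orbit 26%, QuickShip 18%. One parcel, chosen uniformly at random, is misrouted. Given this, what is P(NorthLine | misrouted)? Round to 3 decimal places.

0.207

By Bayes' rule, posterior ∝ prior × likelihood:
  Arrow: 0.17875 × 0.134 = 0.0239525
  NorthLine: 0.20125 × 0.18 = 0.036225
  MetroPost: 0.3375 × 0.135 = 0.0455625
  FleetOne: 0.215 × 0.255 = 0.054825
  Orbit: 0.03125 × 0.26 = 0.008125
  QuickShip: 0.03625 × 0.18 = 0.006525
Total = 0.175215.
P(NorthLine | evidence) = 0.036225 / 0.175215 ≈ 0.207.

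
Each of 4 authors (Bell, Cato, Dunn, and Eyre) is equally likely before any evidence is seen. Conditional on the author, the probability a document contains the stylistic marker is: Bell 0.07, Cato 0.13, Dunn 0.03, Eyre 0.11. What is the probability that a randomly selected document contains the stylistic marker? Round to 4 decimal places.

Since the prior is uniform, the posterior is proportional to the likelihood:
  Bell: 0.07
  Cato: 0.13
  Dunn: 0.03
  Eyre: 0.11
P(marker) = (1/4) × (0.07 + 0.13 + 0.03 + 0.11) = 0.34/4 ≈ 0.0850.

0.0850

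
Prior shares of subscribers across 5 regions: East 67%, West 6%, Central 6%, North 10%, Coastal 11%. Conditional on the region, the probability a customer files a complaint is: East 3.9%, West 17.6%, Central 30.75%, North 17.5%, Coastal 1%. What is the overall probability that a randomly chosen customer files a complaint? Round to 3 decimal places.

Unnormalized posteriors (prior × likelihood):
  East: 0.67 × 0.039 = 0.02613
  West: 0.06 × 0.176 = 0.01056
  Central: 0.06 × 0.3075 = 0.01845
  North: 0.1 × 0.175 = 0.0175
  Coastal: 0.11 × 0.01 = 0.0011
P(complaint) = 0.02613 + 0.01056 + 0.01845 + 0.0175 + 0.0011 = 0.07374 → 0.074.

0.074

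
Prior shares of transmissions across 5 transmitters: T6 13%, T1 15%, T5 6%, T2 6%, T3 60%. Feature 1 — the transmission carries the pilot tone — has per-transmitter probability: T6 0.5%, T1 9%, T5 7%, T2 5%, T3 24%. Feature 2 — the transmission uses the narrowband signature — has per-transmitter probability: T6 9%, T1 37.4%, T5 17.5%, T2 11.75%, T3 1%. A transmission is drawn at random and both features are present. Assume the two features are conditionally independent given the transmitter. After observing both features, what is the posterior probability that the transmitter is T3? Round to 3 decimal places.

Unnormalized posteriors (prior × likelihood):
  T6: 0.13 × 0.005 × 0.09 = 0.0000585
  T1: 0.15 × 0.09 × 0.374 = 0.005049
  T5: 0.06 × 0.07 × 0.175 = 0.000735
  T2: 0.06 × 0.05 × 0.1175 = 0.0003525
  T3: 0.6 × 0.24 × 0.01 = 0.00144
Normalizing constant = 0.007635.
P(T3 | evidence) = 0.00144 / 0.007635 ≈ 0.189.

0.189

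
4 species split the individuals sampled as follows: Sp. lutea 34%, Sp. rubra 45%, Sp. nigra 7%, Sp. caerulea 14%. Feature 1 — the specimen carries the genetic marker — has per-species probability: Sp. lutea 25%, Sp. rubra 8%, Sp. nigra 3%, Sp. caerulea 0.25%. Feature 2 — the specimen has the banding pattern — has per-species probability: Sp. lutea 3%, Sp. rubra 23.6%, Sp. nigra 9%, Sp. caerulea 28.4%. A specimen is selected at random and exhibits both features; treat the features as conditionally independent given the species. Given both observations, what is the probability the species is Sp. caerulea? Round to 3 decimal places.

0.009

Unnormalized posteriors (prior × likelihood):
  Sp. lutea: 0.34 × 0.25 × 0.03 = 0.00255
  Sp. rubra: 0.45 × 0.08 × 0.236 = 0.008496
  Sp. nigra: 0.07 × 0.03 × 0.09 = 0.000189
  Sp. caerulea: 0.14 × 0.0025 × 0.284 = 0.0000994
Sum = 0.0113344.
P(Sp. caerulea | evidence) = 0.0000994 / 0.0113344 ≈ 0.009.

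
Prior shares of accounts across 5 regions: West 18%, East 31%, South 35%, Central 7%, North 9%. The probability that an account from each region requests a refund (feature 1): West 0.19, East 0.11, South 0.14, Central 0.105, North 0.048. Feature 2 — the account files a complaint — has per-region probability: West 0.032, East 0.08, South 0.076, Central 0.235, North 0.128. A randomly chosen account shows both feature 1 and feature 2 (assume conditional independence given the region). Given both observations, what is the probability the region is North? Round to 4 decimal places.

Prior × likelihood for each hypothesis:
  West: 0.18 × 0.19 × 0.032 = 0.0010944
  East: 0.31 × 0.11 × 0.08 = 0.002728
  South: 0.35 × 0.14 × 0.076 = 0.003724
  Central: 0.07 × 0.105 × 0.235 = 0.00172725
  North: 0.09 × 0.048 × 0.128 = 0.00055296
Total = 0.00982661.
P(North | evidence) = 0.00055296 / 0.00982661 ≈ 0.0563.

0.0563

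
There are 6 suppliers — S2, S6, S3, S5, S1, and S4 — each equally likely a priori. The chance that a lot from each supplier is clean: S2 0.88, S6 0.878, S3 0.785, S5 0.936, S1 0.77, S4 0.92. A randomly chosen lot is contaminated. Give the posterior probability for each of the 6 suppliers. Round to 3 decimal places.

Taking complements, P(contaminated | each) = S2 0.12, S6 0.122, S3 0.215, S5 0.064, S1 0.23, S4 0.08.
With a uniform prior (1/6 each), posterior ∝ likelihood:
  S2: 0.12
  S6: 0.122
  S3: 0.215
  S5: 0.064
  S1: 0.23
  S4: 0.08
Normalizing constant = 0.831.
P(S2 | contaminated) = 0.12/0.831 ≈ 0.144
P(S6 | contaminated) = 0.122/0.831 ≈ 0.147
P(S3 | contaminated) = 0.215/0.831 ≈ 0.259
P(S5 | contaminated) = 0.064/0.831 ≈ 0.077
P(S1 | contaminated) = 0.23/0.831 ≈ 0.277
P(S4 | contaminated) = 0.08/0.831 ≈ 0.096

S2 0.144, S6 0.147, S3 0.259, S5 0.077, S1 0.277, S4 0.096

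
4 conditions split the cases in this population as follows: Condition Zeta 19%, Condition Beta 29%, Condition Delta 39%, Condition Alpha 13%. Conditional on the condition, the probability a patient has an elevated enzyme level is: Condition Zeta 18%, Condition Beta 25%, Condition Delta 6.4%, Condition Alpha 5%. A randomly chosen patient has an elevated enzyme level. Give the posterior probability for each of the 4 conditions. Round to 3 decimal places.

Condition Zeta 0.248, Condition Beta 0.525, Condition Delta 0.181, Condition Alpha 0.047

Unnormalized posteriors (prior × likelihood):
  Condition Zeta: 0.19 × 0.18 = 0.0342
  Condition Beta: 0.29 × 0.25 = 0.0725
  Condition Delta: 0.39 × 0.064 = 0.02496
  Condition Alpha: 0.13 × 0.05 = 0.0065
Total = 0.13816.
P(Condition Zeta | elevated) = 0.0342/0.13816 ≈ 0.248
P(Condition Beta | elevated) = 0.0725/0.13816 ≈ 0.525
P(Condition Delta | elevated) = 0.02496/0.13816 ≈ 0.181
P(Condition Alpha | elevated) = 0.0065/0.13816 ≈ 0.047
(Check: 0.248+0.525+0.181+0.047 = 1.001.)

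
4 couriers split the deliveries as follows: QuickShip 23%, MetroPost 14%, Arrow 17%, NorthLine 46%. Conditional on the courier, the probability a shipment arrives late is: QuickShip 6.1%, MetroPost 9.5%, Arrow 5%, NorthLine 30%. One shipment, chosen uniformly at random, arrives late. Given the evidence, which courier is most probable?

Compute prior × likelihood for every hypothesis:
  QuickShip: 0.23 × 0.061 = 0.01403
  MetroPost: 0.14 × 0.095 = 0.0133
  Arrow: 0.17 × 0.05 = 0.0085
  NorthLine: 0.46 × 0.3 = 0.138
Total = 0.17383.
Largest term belongs to NorthLine, so NorthLine is most probable.

NorthLine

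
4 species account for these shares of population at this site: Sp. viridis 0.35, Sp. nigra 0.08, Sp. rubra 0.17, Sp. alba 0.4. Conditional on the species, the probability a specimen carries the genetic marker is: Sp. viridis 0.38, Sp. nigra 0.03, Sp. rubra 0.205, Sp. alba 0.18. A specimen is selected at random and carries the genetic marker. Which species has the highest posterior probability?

Sp. viridis

Unnormalized posteriors (prior × likelihood):
  Sp. viridis: 0.35 × 0.38 = 0.133
  Sp. nigra: 0.08 × 0.03 = 0.0024
  Sp. rubra: 0.17 × 0.205 = 0.03485
  Sp. alba: 0.4 × 0.18 = 0.072
Normalizing constant = 0.24225.
Largest term belongs to Sp. viridis, so Sp. viridis is most probable.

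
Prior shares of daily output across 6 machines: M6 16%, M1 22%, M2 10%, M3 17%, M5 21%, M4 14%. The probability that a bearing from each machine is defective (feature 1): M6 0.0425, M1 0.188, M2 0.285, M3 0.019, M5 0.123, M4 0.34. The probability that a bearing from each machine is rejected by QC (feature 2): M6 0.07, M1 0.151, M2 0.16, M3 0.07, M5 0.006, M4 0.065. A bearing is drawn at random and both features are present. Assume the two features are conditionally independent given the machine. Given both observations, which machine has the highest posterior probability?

M1

Unnormalized posteriors (prior × likelihood):
  M6: 0.16 × 0.0425 × 0.07 = 0.000476
  M1: 0.22 × 0.188 × 0.151 = 0.00624536
  M2: 0.1 × 0.285 × 0.16 = 0.00456
  M3: 0.17 × 0.019 × 0.07 = 0.0002261
  M5: 0.21 × 0.123 × 0.006 = 0.00015498
  M4: 0.14 × 0.34 × 0.065 = 0.003094
Sum = 0.01475644.
Largest term belongs to M1, so M1 is most probable.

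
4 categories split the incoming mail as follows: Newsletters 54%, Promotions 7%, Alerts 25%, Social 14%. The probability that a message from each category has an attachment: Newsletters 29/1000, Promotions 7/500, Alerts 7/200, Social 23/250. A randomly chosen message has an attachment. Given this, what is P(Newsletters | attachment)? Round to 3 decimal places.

Prior × likelihood for each hypothesis:
  Newsletters: 0.54 × 0.029 = 0.01566
  Promotions: 0.07 × 0.014 = 0.00098
  Alerts: 0.25 × 0.035 = 0.00875
  Social: 0.14 × 0.092 = 0.01288
Sum = 0.03827.
P(Newsletters | evidence) = 0.01566 / 0.03827 ≈ 0.409.

0.409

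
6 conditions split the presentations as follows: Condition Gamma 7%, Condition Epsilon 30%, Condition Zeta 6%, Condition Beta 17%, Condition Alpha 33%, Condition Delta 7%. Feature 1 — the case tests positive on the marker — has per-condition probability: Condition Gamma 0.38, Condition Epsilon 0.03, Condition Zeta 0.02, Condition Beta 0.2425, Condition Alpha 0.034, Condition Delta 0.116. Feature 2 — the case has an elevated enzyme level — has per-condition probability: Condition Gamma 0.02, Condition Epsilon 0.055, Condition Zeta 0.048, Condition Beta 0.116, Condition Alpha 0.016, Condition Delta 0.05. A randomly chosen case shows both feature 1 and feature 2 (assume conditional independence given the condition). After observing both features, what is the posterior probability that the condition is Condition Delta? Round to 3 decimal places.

0.063

Compute prior × likelihood for every hypothesis:
  Condition Gamma: 0.07 × 0.38 × 0.02 = 0.000532
  Condition Epsilon: 0.3 × 0.03 × 0.055 = 0.000495
  Condition Zeta: 0.06 × 0.02 × 0.048 = 0.0000576
  Condition Beta: 0.17 × 0.2425 × 0.116 = 0.0047821
  Condition Alpha: 0.33 × 0.034 × 0.016 = 0.00017952
  Condition Delta: 0.07 × 0.116 × 0.05 = 0.000406
Normalizing constant = 0.00645222.
P(Condition Delta | evidence) = 0.000406 / 0.00645222 ≈ 0.063.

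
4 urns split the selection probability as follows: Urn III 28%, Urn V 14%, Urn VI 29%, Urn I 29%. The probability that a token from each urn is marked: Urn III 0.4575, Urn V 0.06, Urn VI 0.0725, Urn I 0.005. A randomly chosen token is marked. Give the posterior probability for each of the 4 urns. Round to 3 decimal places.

Urn III 0.806, Urn V 0.053, Urn VI 0.132, Urn I 0.009

Compute prior × likelihood for every hypothesis:
  Urn III: 0.28 × 0.4575 = 0.1281
  Urn V: 0.14 × 0.06 = 0.0084
  Urn VI: 0.29 × 0.0725 = 0.021025
  Urn I: 0.29 × 0.005 = 0.00145
Sum = 0.158975.
P(Urn III | marked) = 0.1281/0.158975 ≈ 0.806
P(Urn V | marked) = 0.0084/0.158975 ≈ 0.053
P(Urn VI | marked) = 0.021025/0.158975 ≈ 0.132
P(Urn I | marked) = 0.00145/0.158975 ≈ 0.009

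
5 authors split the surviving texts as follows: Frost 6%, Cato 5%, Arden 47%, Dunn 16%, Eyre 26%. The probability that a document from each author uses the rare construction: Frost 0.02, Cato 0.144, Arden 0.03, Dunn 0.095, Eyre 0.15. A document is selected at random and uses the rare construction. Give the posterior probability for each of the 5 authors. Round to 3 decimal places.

Prior × likelihood for each hypothesis:
  Frost: 0.06 × 0.02 = 0.0012
  Cato: 0.05 × 0.144 = 0.0072
  Arden: 0.47 × 0.03 = 0.0141
  Dunn: 0.16 × 0.095 = 0.0152
  Eyre: 0.26 × 0.15 = 0.039
Total = 0.0767.
P(Frost | rare-form) = 0.0012/0.0767 ≈ 0.016
P(Cato | rare-form) = 0.0072/0.0767 ≈ 0.094
P(Arden | rare-form) = 0.0141/0.0767 ≈ 0.184
P(Dunn | rare-form) = 0.0152/0.0767 ≈ 0.198
P(Eyre | rare-form) = 0.039/0.0767 ≈ 0.508

Frost 0.016, Cato 0.094, Arden 0.184, Dunn 0.198, Eyre 0.508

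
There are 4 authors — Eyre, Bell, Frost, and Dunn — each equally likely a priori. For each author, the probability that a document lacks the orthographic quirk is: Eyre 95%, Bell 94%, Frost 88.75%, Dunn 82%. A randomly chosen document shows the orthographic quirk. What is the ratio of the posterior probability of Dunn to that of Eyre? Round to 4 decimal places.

3.6000

Taking complements, P(quirk | each) = Eyre 0.05, Bell 0.06, Frost 0.1125, Dunn 0.18.
With a uniform prior (1/4 each), posterior ∝ likelihood:
  Eyre: 0.05
  Bell: 0.06
  Frost: 0.1125
  Dunn: 0.18
Total = 0.4025.
The ratio is 0.18 / 0.05 (the normalizer cancels) = 3.6000.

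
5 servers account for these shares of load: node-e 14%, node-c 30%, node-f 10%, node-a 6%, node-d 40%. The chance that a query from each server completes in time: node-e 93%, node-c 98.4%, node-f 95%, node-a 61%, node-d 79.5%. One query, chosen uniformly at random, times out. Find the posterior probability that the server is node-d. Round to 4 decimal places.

Taking complements, P(timeout | each) = node-e 0.07, node-c 0.016, node-f 0.05, node-a 0.39, node-d 0.205.
By Bayes' rule, posterior ∝ prior × likelihood:
  node-e: 0.14 × 0.07 = 0.0098
  node-c: 0.3 × 0.016 = 0.0048
  node-f: 0.1 × 0.05 = 0.005
  node-a: 0.06 × 0.39 = 0.0234
  node-d: 0.4 × 0.205 = 0.082
Normalizing constant = 0.125.
P(node-d | evidence) = 0.082 / 0.125 ≈ 0.6560.

0.6560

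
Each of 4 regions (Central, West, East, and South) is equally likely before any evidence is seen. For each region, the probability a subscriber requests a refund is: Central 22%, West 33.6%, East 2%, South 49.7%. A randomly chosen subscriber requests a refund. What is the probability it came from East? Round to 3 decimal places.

0.019

Since the prior is uniform, the posterior is proportional to the likelihood:
  Central: 0.22
  West: 0.336
  East: 0.02
  South: 0.497
Normalizing constant = 1.073.
P(East | evidence) = 0.02 / 1.073 ≈ 0.019.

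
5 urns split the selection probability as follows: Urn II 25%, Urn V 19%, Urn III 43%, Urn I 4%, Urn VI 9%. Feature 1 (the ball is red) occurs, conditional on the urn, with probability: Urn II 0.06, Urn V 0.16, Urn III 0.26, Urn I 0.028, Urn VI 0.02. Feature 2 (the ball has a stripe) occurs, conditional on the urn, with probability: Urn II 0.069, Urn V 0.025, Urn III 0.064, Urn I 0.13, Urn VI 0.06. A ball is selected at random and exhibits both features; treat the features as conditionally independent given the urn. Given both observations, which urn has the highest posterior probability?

Unnormalized posteriors (prior × likelihood):
  Urn II: 0.25 × 0.06 × 0.069 = 0.001035
  Urn V: 0.19 × 0.16 × 0.025 = 0.00076
  Urn III: 0.43 × 0.26 × 0.064 = 0.0071552
  Urn I: 0.04 × 0.028 × 0.13 = 0.0001456
  Urn VI: 0.09 × 0.02 × 0.06 = 0.000108
Normalizing constant = 0.0092038.
Largest term belongs to Urn III, so Urn III is most probable.

Urn III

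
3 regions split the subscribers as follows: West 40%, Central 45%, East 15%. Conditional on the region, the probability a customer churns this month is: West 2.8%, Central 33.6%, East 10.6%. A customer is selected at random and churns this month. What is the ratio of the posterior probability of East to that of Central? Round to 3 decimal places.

Prior × likelihood for each hypothesis:
  West: 0.4 × 0.028 = 0.0112
  Central: 0.45 × 0.336 = 0.1512
  East: 0.15 × 0.106 = 0.0159
Normalizing constant = 0.1783.
The ratio is 0.0159 / 0.1512 (the normalizer cancels) = 0.105.

0.105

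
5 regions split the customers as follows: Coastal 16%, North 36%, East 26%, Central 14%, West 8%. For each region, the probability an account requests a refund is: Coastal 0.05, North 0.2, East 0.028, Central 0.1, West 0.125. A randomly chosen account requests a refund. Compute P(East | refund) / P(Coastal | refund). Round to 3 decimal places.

By Bayes' rule, posterior ∝ prior × likelihood:
  Coastal: 0.16 × 0.05 = 0.008
  North: 0.36 × 0.2 = 0.072
  East: 0.26 × 0.028 = 0.00728
  Central: 0.14 × 0.1 = 0.014
  West: 0.08 × 0.125 = 0.01
Sum = 0.11128.
The ratio is 0.00728 / 0.008 (the normalizer cancels) = 0.910.

0.910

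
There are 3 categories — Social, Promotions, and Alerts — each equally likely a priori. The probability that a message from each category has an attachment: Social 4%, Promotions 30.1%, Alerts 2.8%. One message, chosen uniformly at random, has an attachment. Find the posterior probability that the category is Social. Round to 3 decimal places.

With a uniform prior (1/3 each), posterior ∝ likelihood:
  Social: 0.04
  Promotions: 0.301
  Alerts: 0.028
Normalizing constant = 0.369.
P(Social | evidence) = 0.04 / 0.369 ≈ 0.108.

0.108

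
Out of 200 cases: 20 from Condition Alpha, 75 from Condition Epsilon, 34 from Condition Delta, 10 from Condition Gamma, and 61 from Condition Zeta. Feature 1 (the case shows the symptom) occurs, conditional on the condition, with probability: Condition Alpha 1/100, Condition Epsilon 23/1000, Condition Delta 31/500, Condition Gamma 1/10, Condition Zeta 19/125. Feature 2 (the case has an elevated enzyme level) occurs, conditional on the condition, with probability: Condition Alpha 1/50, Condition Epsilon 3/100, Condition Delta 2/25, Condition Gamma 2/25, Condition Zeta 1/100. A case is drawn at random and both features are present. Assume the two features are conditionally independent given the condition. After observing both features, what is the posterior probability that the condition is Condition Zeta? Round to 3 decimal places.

0.233

Compute prior × likelihood for every hypothesis:
  Condition Alpha: 0.1 × 0.01 × 0.02 = 0.00002
  Condition Epsilon: 0.375 × 0.023 × 0.03 = 0.00025875
  Condition Delta: 0.17 × 0.062 × 0.08 = 0.0008432
  Condition Gamma: 0.05 × 0.1 × 0.08 = 0.0004
  Condition Zeta: 0.305 × 0.152 × 0.01 = 0.0004636
Total = 0.00198555.
P(Condition Zeta | evidence) = 0.0004636 / 0.00198555 ≈ 0.233.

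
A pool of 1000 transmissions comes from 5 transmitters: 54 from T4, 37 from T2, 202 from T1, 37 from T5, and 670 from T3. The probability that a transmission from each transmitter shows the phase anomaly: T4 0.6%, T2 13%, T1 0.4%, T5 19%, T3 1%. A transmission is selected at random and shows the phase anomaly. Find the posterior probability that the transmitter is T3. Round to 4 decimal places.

0.3406

By Bayes' rule, posterior ∝ prior × likelihood:
  T4: 0.054 × 0.006 = 0.000324
  T2: 0.037 × 0.13 = 0.00481
  T1: 0.202 × 0.004 = 0.000808
  T5: 0.037 × 0.19 = 0.00703
  T3: 0.67 × 0.01 = 0.0067
Sum = 0.019672.
P(T3 | evidence) = 0.0067 / 0.019672 ≈ 0.3406.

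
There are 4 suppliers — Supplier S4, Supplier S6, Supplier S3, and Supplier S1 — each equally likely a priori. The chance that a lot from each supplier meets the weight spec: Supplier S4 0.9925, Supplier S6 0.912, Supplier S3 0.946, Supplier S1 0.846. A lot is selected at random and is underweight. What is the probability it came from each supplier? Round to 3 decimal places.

Taking complements, P(underweight | each) = Supplier S4 0.0075, Supplier S6 0.088, Supplier S3 0.054, Supplier S1 0.154.
With a uniform prior (1/4 each), posterior ∝ likelihood:
  Supplier S4: 0.0075
  Supplier S6: 0.088
  Supplier S3: 0.054
  Supplier S1: 0.154
Normalizing constant = 0.3035.
P(Supplier S4 | underweight) = 0.0075/0.3035 ≈ 0.025
P(Supplier S6 | underweight) = 0.088/0.3035 ≈ 0.290
P(Supplier S3 | underweight) = 0.054/0.3035 ≈ 0.178
P(Supplier S1 | underweight) = 0.154/0.3035 ≈ 0.507
(Check: 0.025+0.290+0.178+0.507 = 1.000.)

Supplier S4 0.025, Supplier S6 0.290, Supplier S3 0.178, Supplier S1 0.507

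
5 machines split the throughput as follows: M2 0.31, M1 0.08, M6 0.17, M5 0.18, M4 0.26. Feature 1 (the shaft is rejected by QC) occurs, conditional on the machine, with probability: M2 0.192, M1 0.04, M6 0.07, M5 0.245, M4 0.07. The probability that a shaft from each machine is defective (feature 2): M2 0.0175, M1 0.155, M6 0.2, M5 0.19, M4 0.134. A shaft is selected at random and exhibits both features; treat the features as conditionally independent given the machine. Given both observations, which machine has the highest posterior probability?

M5

Compute prior × likelihood for every hypothesis:
  M2: 0.31 × 0.192 × 0.0175 = 0.0010416
  M1: 0.08 × 0.04 × 0.155 = 0.000496
  M6: 0.17 × 0.07 × 0.2 = 0.00238
  M5: 0.18 × 0.245 × 0.19 = 0.008379
  M4: 0.26 × 0.07 × 0.134 = 0.0024388
Sum = 0.0147354.
Largest term belongs to M5, so M5 is most probable.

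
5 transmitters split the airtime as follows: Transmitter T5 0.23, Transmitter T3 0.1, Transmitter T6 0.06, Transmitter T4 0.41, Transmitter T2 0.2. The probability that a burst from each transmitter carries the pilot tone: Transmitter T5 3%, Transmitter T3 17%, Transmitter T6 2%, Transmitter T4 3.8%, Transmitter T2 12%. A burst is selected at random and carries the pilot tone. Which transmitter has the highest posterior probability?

Transmitter T2

Compute prior × likelihood for every hypothesis:
  Transmitter T5: 0.23 × 0.03 = 0.0069
  Transmitter T3: 0.1 × 0.17 = 0.017
  Transmitter T6: 0.06 × 0.02 = 0.0012
  Transmitter T4: 0.41 × 0.038 = 0.01558
  Transmitter T2: 0.2 × 0.12 = 0.024
Sum = 0.06468.
Largest term belongs to Transmitter T2, so Transmitter T2 is most probable.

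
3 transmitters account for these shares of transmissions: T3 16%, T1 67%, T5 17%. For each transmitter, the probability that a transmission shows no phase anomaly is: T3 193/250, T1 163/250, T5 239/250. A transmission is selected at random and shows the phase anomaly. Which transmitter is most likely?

T1

Taking complements, P(anomaly | each) = T3 0.228, T1 0.348, T5 0.044.
Unnormalized posteriors (prior × likelihood):
  T3: 0.16 × 0.228 = 0.03648
  T1: 0.67 × 0.348 = 0.23316
  T5: 0.17 × 0.044 = 0.00748
Normalizing constant = 0.27712.
Largest term belongs to T1, so T1 is most probable.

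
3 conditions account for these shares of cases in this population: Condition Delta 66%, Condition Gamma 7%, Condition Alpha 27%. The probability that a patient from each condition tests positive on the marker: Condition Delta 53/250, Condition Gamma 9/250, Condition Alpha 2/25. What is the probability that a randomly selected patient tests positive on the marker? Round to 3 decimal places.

Prior × likelihood for each hypothesis:
  Condition Delta: 0.66 × 0.212 = 0.13992
  Condition Gamma: 0.07 × 0.036 = 0.00252
  Condition Alpha: 0.27 × 0.08 = 0.0216
P(marker-positive) = 0.13992 + 0.00252 + 0.0216 = 0.16404 → 0.164.

0.164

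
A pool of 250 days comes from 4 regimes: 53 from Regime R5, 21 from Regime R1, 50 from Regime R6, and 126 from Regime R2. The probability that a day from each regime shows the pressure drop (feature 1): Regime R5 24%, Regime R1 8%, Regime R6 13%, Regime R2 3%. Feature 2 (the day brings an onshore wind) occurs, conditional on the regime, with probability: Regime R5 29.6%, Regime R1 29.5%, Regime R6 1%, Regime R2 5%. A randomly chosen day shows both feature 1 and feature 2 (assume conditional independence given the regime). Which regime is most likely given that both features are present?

Regime R5

Prior × likelihood for each hypothesis:
  Regime R5: 0.212 × 0.24 × 0.296 = 0.01506048
  Regime R1: 0.084 × 0.08 × 0.295 = 0.0019824
  Regime R6: 0.2 × 0.13 × 0.01 = 0.00026
  Regime R2: 0.504 × 0.03 × 0.05 = 0.000756
Normalizing constant = 0.01805888.
Largest term belongs to Regime R5, so Regime R5 is most probable.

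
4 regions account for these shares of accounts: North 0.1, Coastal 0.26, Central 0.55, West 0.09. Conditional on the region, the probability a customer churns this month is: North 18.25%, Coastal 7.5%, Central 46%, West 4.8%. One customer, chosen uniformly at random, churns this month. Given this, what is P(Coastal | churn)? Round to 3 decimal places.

Prior × likelihood for each hypothesis:
  North: 0.1 × 0.1825 = 0.01825
  Coastal: 0.26 × 0.075 = 0.0195
  Central: 0.55 × 0.46 = 0.253
  West: 0.09 × 0.048 = 0.00432
Total = 0.29507.
P(Coastal | evidence) = 0.0195 / 0.29507 ≈ 0.066.

0.066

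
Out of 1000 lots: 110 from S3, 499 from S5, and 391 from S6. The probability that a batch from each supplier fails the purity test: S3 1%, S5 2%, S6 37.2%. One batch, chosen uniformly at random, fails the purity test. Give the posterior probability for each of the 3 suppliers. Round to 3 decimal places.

Compute prior × likelihood for every hypothesis:
  S3: 0.11 × 0.01 = 0.0011
  S5: 0.499 × 0.02 = 0.00998
  S6: 0.391 × 0.372 = 0.145452
Total = 0.156532.
P(S3 | off-spec) = 0.0011/0.156532 ≈ 0.007
P(S5 | off-spec) = 0.00998/0.156532 ≈ 0.064
P(S6 | off-spec) = 0.145452/0.156532 ≈ 0.929

S3 0.007, S5 0.064, S6 0.929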